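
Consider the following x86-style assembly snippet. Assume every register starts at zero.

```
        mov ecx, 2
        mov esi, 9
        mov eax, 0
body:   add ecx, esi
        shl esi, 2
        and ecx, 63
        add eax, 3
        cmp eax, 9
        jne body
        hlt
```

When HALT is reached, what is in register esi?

576

after mov ecx, 2: ecx=2
after mov esi, 9: esi=9
after mov eax, 0: eax=0
after add ecx, esi: ecx=2+9=11
after shl esi, 2: esi=9<<2=36
after and ecx, 63: ecx=11&63=11
after add eax, 3: eax=0+3=3
cmp eax, 9  (cmp 3,9)
jne body: taken
after add ecx, esi: ecx=11+36=47
after shl esi, 2: esi=36<<2=144
after and ecx, 63: ecx=47&63=47
after add eax, 3: eax=3+3=6
cmp eax, 9  (cmp 6,9)
jne body: taken
after add ecx, esi: ecx=47+144=191
after shl esi, 2: esi=144<<2=576
after and ecx, 63: ecx=191&63=63
after add eax, 3: eax=6+3=9
cmp eax, 9  (cmp 9,9)
jne body: not taken
halt.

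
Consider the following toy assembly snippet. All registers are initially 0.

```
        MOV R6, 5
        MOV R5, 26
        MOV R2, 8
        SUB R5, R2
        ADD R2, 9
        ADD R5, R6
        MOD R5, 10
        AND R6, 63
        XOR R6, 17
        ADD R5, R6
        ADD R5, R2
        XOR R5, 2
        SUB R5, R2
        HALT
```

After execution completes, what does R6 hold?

20

R6=5
R5=26
R2=8
R5=26-8=18
R2=8+9=17
R5=18+5=23
R5=23%10=3
R6=5&63=5
R6=5^17=20
R5=3+20=23
R5=23+17=40
R5=40^2=42
R5=42-17=25
halt.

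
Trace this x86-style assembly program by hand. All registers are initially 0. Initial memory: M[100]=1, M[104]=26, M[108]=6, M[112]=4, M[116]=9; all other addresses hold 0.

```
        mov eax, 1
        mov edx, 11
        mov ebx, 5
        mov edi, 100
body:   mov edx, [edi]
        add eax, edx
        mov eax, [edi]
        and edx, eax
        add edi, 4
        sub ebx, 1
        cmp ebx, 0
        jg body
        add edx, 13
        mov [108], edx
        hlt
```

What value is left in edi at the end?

120

eax=1
edx=11
ebx=5
edi=100
edx=M[100]=1
eax=1+1=2
eax=M[100]=1
edx=1&1=1
edi=100+4=104
ebx=5-1=4
cmp ebx, 0  (cmp 4,0)
jg body: taken
edx=M[104]=26
eax=1+26=27
eax=M[104]=26
edx=26&26=26
edi=104+4=108
ebx=4-1=3
cmp ebx, 0  (cmp 3,0)
jg body: taken
edx=M[108]=6
eax=26+6=32
eax=M[108]=6
edx=6&6=6
edi=108+4=112
ebx=3-1=2
cmp ebx, 0  (cmp 2,0)
jg body: taken
edx=M[112]=4
eax=6+4=10
eax=M[112]=4
edx=4&4=4
edi=112+4=116
ebx=2-1=1
cmp ebx, 0  (cmp 1,0)
jg body: taken
edx=M[116]=9
eax=4+9=13
eax=M[116]=9
edx=9&9=9
edi=116+4=120
ebx=1-1=0
cmp ebx, 0  (cmp 0,0)
jg body: not taken
edx=9+13=22
mov [108], edx → M[108]=22
halt.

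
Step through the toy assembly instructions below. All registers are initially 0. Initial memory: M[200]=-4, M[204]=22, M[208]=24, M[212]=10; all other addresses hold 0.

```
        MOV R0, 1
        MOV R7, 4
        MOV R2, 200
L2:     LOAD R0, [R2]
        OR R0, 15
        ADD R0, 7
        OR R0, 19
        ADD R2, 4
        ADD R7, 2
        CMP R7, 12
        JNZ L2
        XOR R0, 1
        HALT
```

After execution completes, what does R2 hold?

after MOV R0, 1: R0=1
after MOV R7, 4: R7=4
after MOV R2, 200: R2=200
after LOAD R0, [R2]: R0=M[200]=-4
after OR R0, 15: R0=(-4)|15=-1
after ADD R0, 7: R0=(-1)+7=6
after OR R0, 19: R0=6|19=23
after ADD R2, 4: R2=200+4=204
after ADD R7, 2: R7=4+2=6
CMP R7, 12  (cmp 6,12)
JNZ L2: taken
after LOAD R0, [R2]: R0=M[204]=22
after OR R0, 15: R0=22|15=31
after ADD R0, 7: R0=31+7=38
after OR R0, 19: R0=38|19=55
after ADD R2, 4: R2=204+4=208
after ADD R7, 2: R7=6+2=8
CMP R7, 12  (cmp 8,12)
JNZ L2: taken
after LOAD R0, [R2]: R0=M[208]=24
after OR R0, 15: R0=24|15=31
after ADD R0, 7: R0=31+7=38
after OR R0, 19: R0=38|19=55
after ADD R2, 4: R2=208+4=212
after ADD R7, 2: R7=8+2=10
CMP R7, 12  (cmp 10,12)
JNZ L2: taken
after LOAD R0, [R2]: R0=M[212]=10
after OR R0, 15: R0=10|15=15
after ADD R0, 7: R0=15+7=22
after OR R0, 19: R0=22|19=23
after ADD R2, 4: R2=212+4=216
after ADD R7, 2: R7=10+2=12
CMP R7, 12  (cmp 12,12)
JNZ L2: not taken
after XOR R0, 1: R0=23^1=22
halt.

216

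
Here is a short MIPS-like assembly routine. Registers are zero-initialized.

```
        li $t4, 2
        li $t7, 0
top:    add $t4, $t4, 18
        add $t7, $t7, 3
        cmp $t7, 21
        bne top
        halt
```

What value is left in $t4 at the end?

li $t4, 2 → $t4=2
li $t7, 0 → $t7=0
add $t4, $t4, 18 → $t4=2+18=20
add $t7, $t7, 3 → $t7=0+3=3
cmp $t7, 21  (cmp 3,21)
bne top: taken
add $t4, $t4, 18 → $t4=20+18=38
add $t7, $t7, 3 → $t7=3+3=6
cmp $t7, 21  (cmp 6,21)
bne top: taken
add $t4, $t4, 18 → $t4=38+18=56
add $t7, $t7, 3 → $t7=6+3=9
cmp $t7, 21  (cmp 9,21)
bne top: taken
add $t4, $t4, 18 → $t4=56+18=74
add $t7, $t7, 3 → $t7=9+3=12
cmp $t7, 21  (cmp 12,21)
bne top: taken
add $t4, $t4, 18 → $t4=74+18=92
add $t7, $t7, 3 → $t7=12+3=15
cmp $t7, 21  (cmp 15,21)
bne top: taken
add $t4, $t4, 18 → $t4=92+18=110
add $t7, $t7, 3 → $t7=15+3=18
cmp $t7, 21  (cmp 18,21)
bne top: taken
add $t4, $t4, 18 → $t4=110+18=128
add $t7, $t7, 3 → $t7=18+3=21
cmp $t7, 21  (cmp 21,21)
bne top: not taken
halt.

128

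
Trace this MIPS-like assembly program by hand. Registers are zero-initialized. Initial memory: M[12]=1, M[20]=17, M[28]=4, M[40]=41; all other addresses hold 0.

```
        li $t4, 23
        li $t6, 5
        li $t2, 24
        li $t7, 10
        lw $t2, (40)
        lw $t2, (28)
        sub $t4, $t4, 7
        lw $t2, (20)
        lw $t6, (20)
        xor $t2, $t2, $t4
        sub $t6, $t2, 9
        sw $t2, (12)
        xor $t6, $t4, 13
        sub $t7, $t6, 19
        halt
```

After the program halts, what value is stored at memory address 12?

1

after li $t4, 23: $t4=23
after li $t6, 5: $t6=5
after li $t2, 24: $t2=24
after li $t7, 10: $t7=10
after lw $t2, (40): $t2=M[40]=41
after lw $t2, (28): $t2=M[28]=4
after sub $t4, $t4, 7: $t4=23-7=16
after lw $t2, (20): $t2=M[20]=17
after lw $t6, (20): $t6=M[20]=17
after xor $t2, $t2, $t4: $t2=17^16=1
after sub $t6, $t2, 9: $t6=1-9=-8
sw $t2, (12) → M[12]=1
after xor $t6, $t4, 13: $t6=16^13=29
after sub $t7, $t6, 19: $t7=29-19=10
halt.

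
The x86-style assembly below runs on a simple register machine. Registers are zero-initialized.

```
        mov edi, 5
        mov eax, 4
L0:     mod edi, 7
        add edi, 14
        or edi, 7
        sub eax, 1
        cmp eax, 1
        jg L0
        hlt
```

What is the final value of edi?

edi=5
eax=4
edi=5%7=5
edi=5+14=19
edi=19|7=23
eax=4-1=3
cmp eax, 1  (cmp 3,1)
jg L0: taken
edi=23%7=2
edi=2+14=16
edi=16|7=23
eax=3-1=2
cmp eax, 1  (cmp 2,1)
jg L0: taken
edi=23%7=2
edi=2+14=16
edi=16|7=23
eax=2-1=1
cmp eax, 1  (cmp 1,1)
jg L0: not taken
halt.

23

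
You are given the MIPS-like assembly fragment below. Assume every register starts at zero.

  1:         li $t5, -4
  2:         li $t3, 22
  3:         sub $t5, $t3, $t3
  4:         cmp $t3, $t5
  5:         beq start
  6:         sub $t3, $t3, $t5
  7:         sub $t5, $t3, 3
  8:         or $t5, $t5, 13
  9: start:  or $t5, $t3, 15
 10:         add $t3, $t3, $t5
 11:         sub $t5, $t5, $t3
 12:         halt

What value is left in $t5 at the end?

-22

after li $t5, -4: $t5=-4
after li $t3, 22: $t3=22
after sub $t5, $t3, $t3: $t5=22-22=0
cmp $t3, $t5  (cmp 22,0)
beq start: not taken
after sub $t3, $t3, $t5: $t3=22-0=22
after sub $t5, $t3, 3: $t5=22-3=19
after or $t5, $t5, 13: $t5=19|13=31
after or $t5, $t3, 15: $t5=22|15=31
after add $t3, $t3, $t5: $t3=22+31=53
after sub $t5, $t5, $t3: $t5=31-53=-22
halt.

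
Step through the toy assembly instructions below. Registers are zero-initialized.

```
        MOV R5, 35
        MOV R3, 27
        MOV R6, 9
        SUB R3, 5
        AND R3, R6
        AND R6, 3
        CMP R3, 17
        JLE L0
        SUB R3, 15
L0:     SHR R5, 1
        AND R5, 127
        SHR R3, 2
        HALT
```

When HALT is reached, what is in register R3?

after MOV R5, 35: R5=35
after MOV R3, 27: R3=27
after MOV R6, 9: R6=9
after SUB R3, 5: R3=27-5=22
after AND R3, R6: R3=22&9=0
after AND R6, 3: R6=9&3=1
CMP R3, 17  (cmp 0,17)
JLE L0: taken
after SHR R5, 1: R5=35>>1=17
after AND R5, 127: R5=17&127=17
after SHR R3, 2: R3=0>>2=0
halt.

0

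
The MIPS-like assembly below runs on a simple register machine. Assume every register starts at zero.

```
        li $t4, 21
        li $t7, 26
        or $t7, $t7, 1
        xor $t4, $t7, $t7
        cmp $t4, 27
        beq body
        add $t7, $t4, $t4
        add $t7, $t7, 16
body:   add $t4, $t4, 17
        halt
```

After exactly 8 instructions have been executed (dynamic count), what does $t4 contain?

0

li $t4, 21 → $t4=21
li $t7, 26 → $t7=26
or $t7, $t7, 1 → $t7=26|1=27
xor $t4, $t7, $t7 → $t4=27^27=0
cmp $t4, 27  (cmp 0,27)
beq body: not taken
add $t7, $t4, $t4 → $t7=0+0=0
add $t7, $t7, 16 → $t7=0+16=16
After step 8: $t4 = 0.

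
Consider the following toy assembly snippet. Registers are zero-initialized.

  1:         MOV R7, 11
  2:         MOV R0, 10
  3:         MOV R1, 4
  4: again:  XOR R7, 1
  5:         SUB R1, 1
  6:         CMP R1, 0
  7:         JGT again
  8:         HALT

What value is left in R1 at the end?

R7=11
R0=10
R1=4
R7=11^1=10
R1=4-1=3
CMP R1, 0  (cmp 3,0)
JGT again: taken
R7=10^1=11
R1=3-1=2
CMP R1, 0  (cmp 2,0)
JGT again: taken
R7=11^1=10
R1=2-1=1
CMP R1, 0  (cmp 1,0)
JGT again: taken
R7=10^1=11
R1=1-1=0
CMP R1, 0  (cmp 0,0)
JGT again: not taken
halt.

0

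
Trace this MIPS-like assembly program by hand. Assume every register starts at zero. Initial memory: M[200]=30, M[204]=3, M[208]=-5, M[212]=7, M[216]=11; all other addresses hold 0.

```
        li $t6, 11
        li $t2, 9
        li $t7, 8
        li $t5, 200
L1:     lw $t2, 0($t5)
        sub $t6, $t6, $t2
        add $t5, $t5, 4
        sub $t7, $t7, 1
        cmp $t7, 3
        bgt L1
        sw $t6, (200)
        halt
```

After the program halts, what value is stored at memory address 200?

-35

after li $t6, 11: $t6=11
after li $t2, 9: $t2=9
after li $t7, 8: $t7=8
after li $t5, 200: $t5=200
after lw $t2, 0($t5): $t2=M[200]=30
after sub $t6, $t6, $t2: $t6=11-30=-19
after add $t5, $t5, 4: $t5=200+4=204
after sub $t7, $t7, 1: $t7=8-1=7
cmp $t7, 3  (cmp 7,3)
bgt L1: taken
after lw $t2, 0($t5): $t2=M[204]=3
after sub $t6, $t6, $t2: $t6=(-19)-3=-22
after add $t5, $t5, 4: $t5=204+4=208
after sub $t7, $t7, 1: $t7=7-1=6
cmp $t7, 3  (cmp 6,3)
bgt L1: taken
after lw $t2, 0($t5): $t2=M[208]=-5
after sub $t6, $t6, $t2: $t6=(-22)-(-5)=-17
after add $t5, $t5, 4: $t5=208+4=212
after sub $t7, $t7, 1: $t7=6-1=5
cmp $t7, 3  (cmp 5,3)
bgt L1: taken
after lw $t2, 0($t5): $t2=M[212]=7
after sub $t6, $t6, $t2: $t6=(-17)-7=-24
after add $t5, $t5, 4: $t5=212+4=216
after sub $t7, $t7, 1: $t7=5-1=4
cmp $t7, 3  (cmp 4,3)
bgt L1: taken
after lw $t2, 0($t5): $t2=M[216]=11
after sub $t6, $t6, $t2: $t6=(-24)-11=-35
after add $t5, $t5, 4: $t5=216+4=220
after sub $t7, $t7, 1: $t7=4-1=3
cmp $t7, 3  (cmp 3,3)
bgt L1: not taken
sw $t6, (200) → M[200]=-35
halt.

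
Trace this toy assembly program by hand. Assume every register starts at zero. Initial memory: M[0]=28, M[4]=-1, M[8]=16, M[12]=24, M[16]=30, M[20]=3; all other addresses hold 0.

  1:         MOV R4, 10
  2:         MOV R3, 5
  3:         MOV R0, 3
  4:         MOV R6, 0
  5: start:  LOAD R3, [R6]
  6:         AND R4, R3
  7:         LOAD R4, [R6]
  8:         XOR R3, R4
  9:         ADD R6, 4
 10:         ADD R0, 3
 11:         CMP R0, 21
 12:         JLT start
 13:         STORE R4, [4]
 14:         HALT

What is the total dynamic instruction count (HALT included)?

MOV R4, 10 → R4=10
MOV R3, 5 → R3=5
MOV R0, 3 → R0=3
MOV R6, 0 → R6=0
LOAD R3, [R6] → R3=M[0]=28
AND R4, R3 → R4=10&28=8
LOAD R4, [R6] → R4=M[0]=28
XOR R3, R4 → R3=28^28=0
ADD R6, 4 → R6=0+4=4
ADD R0, 3 → R0=3+3=6
CMP R0, 21  (cmp 6,21)
JLT start: taken
LOAD R3, [R6] → R3=M[4]=-1
AND R4, R3 → R4=28&(-1)=28
LOAD R4, [R6] → R4=M[4]=-1
XOR R3, R4 → R3=(-1)^(-1)=0
ADD R6, 4 → R6=4+4=8
ADD R0, 3 → R0=6+3=9
CMP R0, 21  (cmp 9,21)
JLT start: taken
LOAD R3, [R6] → R3=M[8]=16
AND R4, R3 → R4=(-1)&16=16
LOAD R4, [R6] → R4=M[8]=16
XOR R3, R4 → R3=16^16=0
ADD R6, 4 → R6=8+4=12
ADD R0, 3 → R0=9+3=12
CMP R0, 21  (cmp 12,21)
JLT start: taken
LOAD R3, [R6] → R3=M[12]=24
AND R4, R3 → R4=16&24=16
LOAD R4, [R6] → R4=M[12]=24
XOR R3, R4 → R3=24^24=0
ADD R6, 4 → R6=12+4=16
ADD R0, 3 → R0=12+3=15
CMP R0, 21  (cmp 15,21)
JLT start: taken
LOAD R3, [R6] → R3=M[16]=30
AND R4, R3 → R4=24&30=24
LOAD R4, [R6] → R4=M[16]=30
XOR R3, R4 → R3=30^30=0
ADD R6, 4 → R6=16+4=20
ADD R0, 3 → R0=15+3=18
CMP R0, 21  (cmp 18,21)
JLT start: taken
LOAD R3, [R6] → R3=M[20]=3
AND R4, R3 → R4=30&3=2
LOAD R4, [R6] → R4=M[20]=3
XOR R3, R4 → R3=3^3=0
ADD R6, 4 → R6=20+4=24
ADD R0, 3 → R0=18+3=21
CMP R0, 21  (cmp 21,21)
JLT start: not taken
STORE R4, [4] → M[4]=3
halt.
Total executed instructions: 54.

54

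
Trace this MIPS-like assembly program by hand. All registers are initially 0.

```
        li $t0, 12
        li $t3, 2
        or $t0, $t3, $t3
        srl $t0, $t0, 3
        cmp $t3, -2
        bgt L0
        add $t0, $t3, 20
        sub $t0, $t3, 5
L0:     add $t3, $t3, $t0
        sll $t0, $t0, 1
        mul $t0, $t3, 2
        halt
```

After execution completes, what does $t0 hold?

after li $t0, 12: $t0=12
after li $t3, 2: $t3=2
after or $t0, $t3, $t3: $t0=2|2=2
after srl $t0, $t0, 3: $t0=2>>3=0
cmp $t3, -2  (cmp 2,-2)
bgt L0: taken
after add $t3, $t3, $t0: $t3=2+0=2
after sll $t0, $t0, 1: $t0=0<<1=0
after mul $t0, $t3, 2: $t0=2*2=4
halt.

4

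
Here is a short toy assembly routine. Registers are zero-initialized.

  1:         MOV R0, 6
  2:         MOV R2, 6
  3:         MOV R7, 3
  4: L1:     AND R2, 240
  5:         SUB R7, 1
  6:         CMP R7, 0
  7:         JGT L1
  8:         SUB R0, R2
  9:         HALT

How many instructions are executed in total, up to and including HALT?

R0=6
R2=6
R7=3
R2=6&240=0
R7=3-1=2
CMP R7, 0  (cmp 2,0)
JGT L1: taken
R2=0&240=0
R7=2-1=1
CMP R7, 0  (cmp 1,0)
JGT L1: taken
R2=0&240=0
R7=1-1=0
CMP R7, 0  (cmp 0,0)
JGT L1: not taken
R0=6-0=6
halt.
Total executed instructions: 17.

17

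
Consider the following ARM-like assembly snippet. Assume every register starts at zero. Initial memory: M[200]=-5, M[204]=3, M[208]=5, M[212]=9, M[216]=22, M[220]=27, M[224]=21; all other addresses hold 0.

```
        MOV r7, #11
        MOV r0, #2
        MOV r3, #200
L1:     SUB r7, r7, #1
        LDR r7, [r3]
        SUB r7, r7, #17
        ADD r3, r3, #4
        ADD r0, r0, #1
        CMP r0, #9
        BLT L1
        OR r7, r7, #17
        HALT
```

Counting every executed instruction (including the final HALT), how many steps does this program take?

r7=11
r0=2
r3=200
r7=11-1=10
r7=M[200]=-5
r7=(-5)-17=-22
r3=200+4=204
r0=2+1=3
CMP r0, #9  (cmp 3,9)
BLT L1: taken
r7=(-22)-1=-23
r7=M[204]=3
r7=3-17=-14
r3=204+4=208
r0=3+1=4
CMP r0, #9  (cmp 4,9)
BLT L1: taken
r7=(-14)-1=-15
r7=M[208]=5
r7=5-17=-12
r3=208+4=212
r0=4+1=5
CMP r0, #9  (cmp 5,9)
BLT L1: taken
r7=(-12)-1=-13
r7=M[212]=9
r7=9-17=-8
r3=212+4=216
r0=5+1=6
CMP r0, #9  (cmp 6,9)
BLT L1: taken
r7=(-8)-1=-9
r7=M[216]=22
r7=22-17=5
r3=216+4=220
r0=6+1=7
CMP r0, #9  (cmp 7,9)
BLT L1: taken
r7=5-1=4
r7=M[220]=27
r7=27-17=10
r3=220+4=224
r0=7+1=8
CMP r0, #9  (cmp 8,9)
BLT L1: taken
r7=10-1=9
r7=M[224]=21
r7=21-17=4
r3=224+4=228
r0=8+1=9
CMP r0, #9  (cmp 9,9)
BLT L1: not taken
r7=4|17=21
halt.
Total executed instructions: 54.

54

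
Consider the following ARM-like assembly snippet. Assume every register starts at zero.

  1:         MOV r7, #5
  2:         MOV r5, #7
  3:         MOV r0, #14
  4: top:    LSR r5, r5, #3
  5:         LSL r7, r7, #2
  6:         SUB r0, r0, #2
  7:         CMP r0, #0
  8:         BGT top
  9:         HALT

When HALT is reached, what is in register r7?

MOV r7, #5 → r7=5
MOV r5, #7 → r5=7
MOV r0, #14 → r0=14
LSR r5, r5, #3 → r5=7>>3=0
LSL r7, r7, #2 → r7=5<<2=20
SUB r0, r0, #2 → r0=14-2=12
CMP r0, #0  (cmp 12,0)
BGT top: taken
LSR r5, r5, #3 → r5=0>>3=0
LSL r7, r7, #2 → r7=20<<2=80
SUB r0, r0, #2 → r0=12-2=10
CMP r0, #0  (cmp 10,0)
BGT top: taken
LSR r5, r5, #3 → r5=0>>3=0
LSL r7, r7, #2 → r7=80<<2=320
SUB r0, r0, #2 → r0=10-2=8
CMP r0, #0  (cmp 8,0)
BGT top: taken
LSR r5, r5, #3 → r5=0>>3=0
LSL r7, r7, #2 → r7=320<<2=1280
SUB r0, r0, #2 → r0=8-2=6
CMP r0, #0  (cmp 6,0)
BGT top: taken
LSR r5, r5, #3 → r5=0>>3=0
LSL r7, r7, #2 → r7=1280<<2=5120
SUB r0, r0, #2 → r0=6-2=4
CMP r0, #0  (cmp 4,0)
BGT top: taken
LSR r5, r5, #3 → r5=0>>3=0
LSL r7, r7, #2 → r7=5120<<2=20480
SUB r0, r0, #2 → r0=4-2=2
CMP r0, #0  (cmp 2,0)
BGT top: taken
LSR r5, r5, #3 → r5=0>>3=0
LSL r7, r7, #2 → r7=20480<<2=81920
SUB r0, r0, #2 → r0=2-2=0
CMP r0, #0  (cmp 0,0)
BGT top: not taken
halt.

81920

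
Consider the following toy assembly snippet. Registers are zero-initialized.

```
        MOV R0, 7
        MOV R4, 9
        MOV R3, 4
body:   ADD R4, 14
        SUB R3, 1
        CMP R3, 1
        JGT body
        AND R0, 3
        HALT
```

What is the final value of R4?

MOV R0, 7 → R0=7
MOV R4, 9 → R4=9
MOV R3, 4 → R3=4
ADD R4, 14 → R4=9+14=23
SUB R3, 1 → R3=4-1=3
CMP R3, 1  (cmp 3,1)
JGT body: taken
ADD R4, 14 → R4=23+14=37
SUB R3, 1 → R3=3-1=2
CMP R3, 1  (cmp 2,1)
JGT body: taken
ADD R4, 14 → R4=37+14=51
SUB R3, 1 → R3=2-1=1
CMP R3, 1  (cmp 1,1)
JGT body: not taken
AND R0, 3 → R0=7&3=3
halt.

51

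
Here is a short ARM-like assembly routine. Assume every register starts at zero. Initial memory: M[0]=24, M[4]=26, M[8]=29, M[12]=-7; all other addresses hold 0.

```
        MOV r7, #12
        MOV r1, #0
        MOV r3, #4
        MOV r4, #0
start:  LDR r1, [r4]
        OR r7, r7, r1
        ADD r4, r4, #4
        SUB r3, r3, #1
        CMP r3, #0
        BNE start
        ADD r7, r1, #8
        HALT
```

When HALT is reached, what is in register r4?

r7=12
r1=0
r3=4
r4=0
r1=M[0]=24
r7=12|24=28
r4=0+4=4
r3=4-1=3
CMP r3, #0  (cmp 3,0)
BNE start: taken
r1=M[4]=26
r7=28|26=30
r4=4+4=8
r3=3-1=2
CMP r3, #0  (cmp 2,0)
BNE start: taken
r1=M[8]=29
r7=30|29=31
r4=8+4=12
r3=2-1=1
CMP r3, #0  (cmp 1,0)
BNE start: taken
r1=M[12]=-7
r7=31|(-7)=-1
r4=12+4=16
r3=1-1=0
CMP r3, #0  (cmp 0,0)
BNE start: not taken
r7=(-7)+8=1
halt.

16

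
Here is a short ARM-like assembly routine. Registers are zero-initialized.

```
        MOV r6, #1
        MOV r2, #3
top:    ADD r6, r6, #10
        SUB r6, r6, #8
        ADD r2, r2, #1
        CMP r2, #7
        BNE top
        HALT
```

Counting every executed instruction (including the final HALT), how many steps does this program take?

23

r6=1
r2=3
r6=1+10=11
r6=11-8=3
r2=3+1=4
CMP r2, #7  (cmp 4,7)
BNE top: taken
r6=3+10=13
r6=13-8=5
r2=4+1=5
CMP r2, #7  (cmp 5,7)
BNE top: taken
r6=5+10=15
r6=15-8=7
r2=5+1=6
CMP r2, #7  (cmp 6,7)
BNE top: taken
r6=7+10=17
r6=17-8=9
r2=6+1=7
CMP r2, #7  (cmp 7,7)
BNE top: not taken
halt.
Total executed instructions: 23.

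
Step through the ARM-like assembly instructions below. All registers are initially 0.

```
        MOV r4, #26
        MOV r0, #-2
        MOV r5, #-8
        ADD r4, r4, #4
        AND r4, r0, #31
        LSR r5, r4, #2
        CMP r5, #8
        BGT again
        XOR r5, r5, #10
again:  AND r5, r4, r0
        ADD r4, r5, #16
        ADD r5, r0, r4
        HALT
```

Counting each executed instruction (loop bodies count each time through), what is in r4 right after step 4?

r4=26
r0=-2
r5=-8
r4=26+4=30
After step 4: r4 = 30.

30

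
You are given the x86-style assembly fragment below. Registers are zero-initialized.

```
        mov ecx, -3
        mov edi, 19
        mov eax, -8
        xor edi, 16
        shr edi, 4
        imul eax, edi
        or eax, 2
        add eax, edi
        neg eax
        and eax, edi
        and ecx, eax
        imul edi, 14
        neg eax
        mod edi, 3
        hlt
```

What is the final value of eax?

0

mov ecx, -3 → ecx=-3
mov edi, 19 → edi=19
mov eax, -8 → eax=-8
xor edi, 16 → edi=19^16=3
shr edi, 4 → edi=3>>4=0
imul eax, edi → eax=(-8)*0=0
or eax, 2 → eax=0|2=2
add eax, edi → eax=2+0=2
neg eax → eax=-(2)=-2
and eax, edi → eax=(-2)&0=0
and ecx, eax → ecx=(-3)&0=0
imul edi, 14 → edi=0*14=0
neg eax → eax=-(0)=0
mod edi, 3 → edi=0%3=0
halt.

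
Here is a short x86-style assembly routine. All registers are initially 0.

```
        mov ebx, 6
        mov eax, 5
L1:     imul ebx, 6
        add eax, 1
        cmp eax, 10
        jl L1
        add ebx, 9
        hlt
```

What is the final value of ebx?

46665

mov ebx, 6 → ebx=6
mov eax, 5 → eax=5
imul ebx, 6 → ebx=6*6=36
add eax, 1 → eax=5+1=6
cmp eax, 10  (cmp 6,10)
jl L1: taken
imul ebx, 6 → ebx=36*6=216
add eax, 1 → eax=6+1=7
cmp eax, 10  (cmp 7,10)
jl L1: taken
imul ebx, 6 → ebx=216*6=1296
add eax, 1 → eax=7+1=8
cmp eax, 10  (cmp 8,10)
jl L1: taken
imul ebx, 6 → ebx=1296*6=7776
add eax, 1 → eax=8+1=9
cmp eax, 10  (cmp 9,10)
jl L1: taken
imul ebx, 6 → ebx=7776*6=46656
add eax, 1 → eax=9+1=10
cmp eax, 10  (cmp 10,10)
jl L1: not taken
add ebx, 9 → ebx=46656+9=46665
halt.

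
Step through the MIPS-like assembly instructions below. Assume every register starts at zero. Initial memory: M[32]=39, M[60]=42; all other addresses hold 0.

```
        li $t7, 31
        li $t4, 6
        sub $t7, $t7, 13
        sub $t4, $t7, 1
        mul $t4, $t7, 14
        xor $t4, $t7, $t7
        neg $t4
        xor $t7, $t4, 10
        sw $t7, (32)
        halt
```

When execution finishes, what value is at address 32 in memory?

10

li $t7, 31 → $t7=31
li $t4, 6 → $t4=6
sub $t7, $t7, 13 → $t7=31-13=18
sub $t4, $t7, 1 → $t4=18-1=17
mul $t4, $t7, 14 → $t4=18*14=252
xor $t4, $t7, $t7 → $t4=18^18=0
neg $t4 → $t4=-(0)=0
xor $t7, $t4, 10 → $t7=0^10=10
sw $t7, (32) → M[32]=10
halt.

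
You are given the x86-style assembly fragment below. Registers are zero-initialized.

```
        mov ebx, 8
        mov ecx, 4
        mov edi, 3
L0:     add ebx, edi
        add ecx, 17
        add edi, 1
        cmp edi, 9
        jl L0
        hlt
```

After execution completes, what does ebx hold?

41

ebx=8
ecx=4
edi=3
ebx=8+3=11
ecx=4+17=21
edi=3+1=4
cmp edi, 9  (cmp 4,9)
jl L0: taken
ebx=11+4=15
ecx=21+17=38
edi=4+1=5
cmp edi, 9  (cmp 5,9)
jl L0: taken
ebx=15+5=20
ecx=38+17=55
edi=5+1=6
cmp edi, 9  (cmp 6,9)
jl L0: taken
ebx=20+6=26
ecx=55+17=72
edi=6+1=7
cmp edi, 9  (cmp 7,9)
jl L0: taken
ebx=26+7=33
ecx=72+17=89
edi=7+1=8
cmp edi, 9  (cmp 8,9)
jl L0: taken
ebx=33+8=41
ecx=89+17=106
edi=8+1=9
cmp edi, 9  (cmp 9,9)
jl L0: not taken
halt.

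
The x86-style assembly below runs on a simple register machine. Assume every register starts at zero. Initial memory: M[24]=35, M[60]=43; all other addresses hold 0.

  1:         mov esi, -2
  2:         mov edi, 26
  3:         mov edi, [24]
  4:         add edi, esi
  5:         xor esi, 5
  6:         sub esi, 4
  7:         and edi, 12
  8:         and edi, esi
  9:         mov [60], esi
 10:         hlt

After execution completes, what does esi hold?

-9

esi=-2
edi=26
edi=M[24]=35
edi=35+(-2)=33
esi=(-2)^5=-5
esi=(-5)-4=-9
edi=33&12=0
edi=0&(-9)=0
mov [60], esi → M[60]=-9
halt.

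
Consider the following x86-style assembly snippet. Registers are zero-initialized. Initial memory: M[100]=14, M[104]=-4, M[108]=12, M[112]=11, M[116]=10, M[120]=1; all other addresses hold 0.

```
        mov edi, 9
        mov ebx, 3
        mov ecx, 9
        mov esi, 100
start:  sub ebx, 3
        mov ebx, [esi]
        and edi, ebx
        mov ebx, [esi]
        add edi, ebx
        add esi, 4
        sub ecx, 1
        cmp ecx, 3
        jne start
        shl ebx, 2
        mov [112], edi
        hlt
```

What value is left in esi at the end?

after mov edi, 9: edi=9
after mov ebx, 3: ebx=3
after mov ecx, 9: ecx=9
after mov esi, 100: esi=100
after sub ebx, 3: ebx=3-3=0
after mov ebx, [esi]: ebx=M[100]=14
after and edi, ebx: edi=9&14=8
after mov ebx, [esi]: ebx=M[100]=14
after add edi, ebx: edi=8+14=22
after add esi, 4: esi=100+4=104
after sub ecx, 1: ecx=9-1=8
cmp ecx, 3  (cmp 8,3)
jne start: taken
after sub ebx, 3: ebx=14-3=11
after mov ebx, [esi]: ebx=M[104]=-4
after and edi, ebx: edi=22&(-4)=20
after mov ebx, [esi]: ebx=M[104]=-4
after add edi, ebx: edi=20+(-4)=16
after add esi, 4: esi=104+4=108
after sub ecx, 1: ecx=8-1=7
cmp ecx, 3  (cmp 7,3)
jne start: taken
after sub ebx, 3: ebx=(-4)-3=-7
after mov ebx, [esi]: ebx=M[108]=12
after and edi, ebx: edi=16&12=0
after mov ebx, [esi]: ebx=M[108]=12
after add edi, ebx: edi=0+12=12
after add esi, 4: esi=108+4=112
after sub ecx, 1: ecx=7-1=6
cmp ecx, 3  (cmp 6,3)
jne start: taken
after sub ebx, 3: ebx=12-3=9
after mov ebx, [esi]: ebx=M[112]=11
after and edi, ebx: edi=12&11=8
after mov ebx, [esi]: ebx=M[112]=11
after add edi, ebx: edi=8+11=19
after add esi, 4: esi=112+4=116
after sub ecx, 1: ecx=6-1=5
cmp ecx, 3  (cmp 5,3)
jne start: taken
after sub ebx, 3: ebx=11-3=8
after mov ebx, [esi]: ebx=M[116]=10
after and edi, ebx: edi=19&10=2
after mov ebx, [esi]: ebx=M[116]=10
after add edi, ebx: edi=2+10=12
after add esi, 4: esi=116+4=120
after sub ecx, 1: ecx=5-1=4
cmp ecx, 3  (cmp 4,3)
jne start: taken
after sub ebx, 3: ebx=10-3=7
after mov ebx, [esi]: ebx=M[120]=1
after and edi, ebx: edi=12&1=0
after mov ebx, [esi]: ebx=M[120]=1
after add edi, ebx: edi=0+1=1
after add esi, 4: esi=120+4=124
after sub ecx, 1: ecx=4-1=3
cmp ecx, 3  (cmp 3,3)
jne start: not taken
after shl ebx, 2: ebx=1<<2=4
mov [112], edi → M[112]=1
halt.

124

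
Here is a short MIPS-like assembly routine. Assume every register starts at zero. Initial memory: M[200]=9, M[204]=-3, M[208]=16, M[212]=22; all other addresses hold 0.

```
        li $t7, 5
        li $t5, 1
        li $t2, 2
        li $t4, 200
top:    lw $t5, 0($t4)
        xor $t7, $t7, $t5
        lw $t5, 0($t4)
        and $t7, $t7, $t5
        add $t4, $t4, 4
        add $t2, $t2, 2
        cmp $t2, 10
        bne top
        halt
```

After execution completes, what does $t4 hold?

216

$t7=5
$t5=1
$t2=2
$t4=200
$t5=M[200]=9
$t7=5^9=12
$t5=M[200]=9
$t7=12&9=8
$t4=200+4=204
$t2=2+2=4
cmp $t2, 10  (cmp 4,10)
bne top: taken
$t5=M[204]=-3
$t7=8^(-3)=-11
$t5=M[204]=-3
$t7=(-11)&(-3)=-11
$t4=204+4=208
$t2=4+2=6
cmp $t2, 10  (cmp 6,10)
bne top: taken
$t5=M[208]=16
$t7=(-11)^16=-27
$t5=M[208]=16
$t7=(-27)&16=0
$t4=208+4=212
$t2=6+2=8
cmp $t2, 10  (cmp 8,10)
bne top: taken
$t5=M[212]=22
$t7=0^22=22
$t5=M[212]=22
$t7=22&22=22
$t4=212+4=216
$t2=8+2=10
cmp $t2, 10  (cmp 10,10)
bne top: not taken
halt.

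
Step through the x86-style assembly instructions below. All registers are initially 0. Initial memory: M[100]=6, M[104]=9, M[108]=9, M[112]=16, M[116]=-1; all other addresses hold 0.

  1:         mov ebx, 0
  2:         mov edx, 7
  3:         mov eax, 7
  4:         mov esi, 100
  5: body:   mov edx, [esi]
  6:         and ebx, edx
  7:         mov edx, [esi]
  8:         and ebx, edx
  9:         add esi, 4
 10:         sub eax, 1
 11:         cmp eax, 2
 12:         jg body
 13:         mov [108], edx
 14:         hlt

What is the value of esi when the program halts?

after mov ebx, 0: ebx=0
after mov edx, 7: edx=7
after mov eax, 7: eax=7
after mov esi, 100: esi=100
after mov edx, [esi]: edx=M[100]=6
after and ebx, edx: ebx=0&6=0
after mov edx, [esi]: edx=M[100]=6
after and ebx, edx: ebx=0&6=0
after add esi, 4: esi=100+4=104
after sub eax, 1: eax=7-1=6
cmp eax, 2  (cmp 6,2)
jg body: taken
after mov edx, [esi]: edx=M[104]=9
after and ebx, edx: ebx=0&9=0
after mov edx, [esi]: edx=M[104]=9
after and ebx, edx: ebx=0&9=0
after add esi, 4: esi=104+4=108
after sub eax, 1: eax=6-1=5
cmp eax, 2  (cmp 5,2)
jg body: taken
after mov edx, [esi]: edx=M[108]=9
after and ebx, edx: ebx=0&9=0
after mov edx, [esi]: edx=M[108]=9
after and ebx, edx: ebx=0&9=0
after add esi, 4: esi=108+4=112
after sub eax, 1: eax=5-1=4
cmp eax, 2  (cmp 4,2)
jg body: taken
after mov edx, [esi]: edx=M[112]=16
after and ebx, edx: ebx=0&16=0
after mov edx, [esi]: edx=M[112]=16
after and ebx, edx: ebx=0&16=0
after add esi, 4: esi=112+4=116
after sub eax, 1: eax=4-1=3
cmp eax, 2  (cmp 3,2)
jg body: taken
after mov edx, [esi]: edx=M[116]=-1
after and ebx, edx: ebx=0&(-1)=0
after mov edx, [esi]: edx=M[116]=-1
after and ebx, edx: ebx=0&(-1)=0
after add esi, 4: esi=116+4=120
after sub eax, 1: eax=3-1=2
cmp eax, 2  (cmp 2,2)
jg body: not taken
mov [108], edx → M[108]=-1
halt.

120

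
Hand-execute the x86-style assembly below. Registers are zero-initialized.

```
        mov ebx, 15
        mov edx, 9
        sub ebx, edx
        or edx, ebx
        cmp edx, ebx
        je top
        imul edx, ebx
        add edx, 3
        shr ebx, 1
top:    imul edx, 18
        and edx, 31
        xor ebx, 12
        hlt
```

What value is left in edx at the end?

mov ebx, 15 → ebx=15
mov edx, 9 → edx=9
sub ebx, edx → ebx=15-9=6
or edx, ebx → edx=9|6=15
cmp edx, ebx  (cmp 15,6)
je top: not taken
imul edx, ebx → edx=15*6=90
add edx, 3 → edx=90+3=93
shr ebx, 1 → ebx=6>>1=3
imul edx, 18 → edx=93*18=1674
and edx, 31 → edx=1674&31=10
xor ebx, 12 → ebx=3^12=15
halt.

10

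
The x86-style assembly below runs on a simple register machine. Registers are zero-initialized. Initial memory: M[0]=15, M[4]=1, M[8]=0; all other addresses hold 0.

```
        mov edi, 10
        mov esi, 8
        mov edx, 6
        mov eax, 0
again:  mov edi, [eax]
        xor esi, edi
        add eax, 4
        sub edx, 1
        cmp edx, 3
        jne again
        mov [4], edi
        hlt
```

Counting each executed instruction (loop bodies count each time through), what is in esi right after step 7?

after mov edi, 10: edi=10
after mov esi, 8: esi=8
after mov edx, 6: edx=6
after mov eax, 0: eax=0
after mov edi, [eax]: edi=M[0]=15
after xor esi, edi: esi=8^15=7
after add eax, 4: eax=0+4=4
After step 7: esi = 7.

7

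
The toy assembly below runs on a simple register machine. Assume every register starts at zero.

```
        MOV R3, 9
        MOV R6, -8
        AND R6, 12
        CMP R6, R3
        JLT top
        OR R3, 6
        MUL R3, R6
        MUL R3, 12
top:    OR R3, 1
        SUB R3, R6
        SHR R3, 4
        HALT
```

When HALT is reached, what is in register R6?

after MOV R3, 9: R3=9
after MOV R6, -8: R6=-8
after AND R6, 12: R6=(-8)&12=8
CMP R6, R3  (cmp 8,9)
JLT top: taken
after OR R3, 1: R3=9|1=9
after SUB R3, R6: R3=9-8=1
after SHR R3, 4: R3=1>>4=0
halt.

8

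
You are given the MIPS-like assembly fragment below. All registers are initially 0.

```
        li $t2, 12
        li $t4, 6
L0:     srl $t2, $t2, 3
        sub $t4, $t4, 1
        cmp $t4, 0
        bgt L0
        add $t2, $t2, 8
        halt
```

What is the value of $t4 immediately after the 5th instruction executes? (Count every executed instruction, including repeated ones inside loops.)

5

after li $t2, 12: $t2=12
after li $t4, 6: $t4=6
after srl $t2, $t2, 3: $t2=12>>3=1
after sub $t4, $t4, 1: $t4=6-1=5
cmp $t4, 0  (cmp 5,0)
After step 5: $t4 = 5.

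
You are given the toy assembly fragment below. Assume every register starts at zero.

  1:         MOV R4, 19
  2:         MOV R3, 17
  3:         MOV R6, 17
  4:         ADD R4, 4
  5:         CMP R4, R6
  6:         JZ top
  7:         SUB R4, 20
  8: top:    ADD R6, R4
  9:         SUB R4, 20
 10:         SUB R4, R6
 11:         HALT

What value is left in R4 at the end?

R4=19
R3=17
R6=17
R4=19+4=23
CMP R4, R6  (cmp 23,17)
JZ top: not taken
R4=23-20=3
R6=17+3=20
R4=3-20=-17
R4=(-17)-20=-37
halt.

-37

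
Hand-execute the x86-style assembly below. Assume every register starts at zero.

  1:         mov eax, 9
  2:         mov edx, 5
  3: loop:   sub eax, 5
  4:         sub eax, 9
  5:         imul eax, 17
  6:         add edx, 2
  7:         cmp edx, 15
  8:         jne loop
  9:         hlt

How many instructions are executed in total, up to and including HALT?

33

eax=9
edx=5
eax=9-5=4
eax=4-9=-5
eax=(-5)*17=-85
edx=5+2=7
cmp edx, 15  (cmp 7,15)
jne loop: taken
eax=(-85)-5=-90
eax=(-90)-9=-99
eax=(-99)*17=-1683
edx=7+2=9
cmp edx, 15  (cmp 9,15)
jne loop: taken
eax=(-1683)-5=-1688
eax=(-1688)-9=-1697
eax=(-1697)*17=-28849
edx=9+2=11
cmp edx, 15  (cmp 11,15)
jne loop: taken
eax=(-28849)-5=-28854
eax=(-28854)-9=-28863
eax=(-28863)*17=-490671
edx=11+2=13
cmp edx, 15  (cmp 13,15)
jne loop: taken
eax=(-490671)-5=-490676
eax=(-490676)-9=-490685
eax=(-490685)*17=-8341645
edx=13+2=15
cmp edx, 15  (cmp 15,15)
jne loop: not taken
halt.
Total executed instructions: 33.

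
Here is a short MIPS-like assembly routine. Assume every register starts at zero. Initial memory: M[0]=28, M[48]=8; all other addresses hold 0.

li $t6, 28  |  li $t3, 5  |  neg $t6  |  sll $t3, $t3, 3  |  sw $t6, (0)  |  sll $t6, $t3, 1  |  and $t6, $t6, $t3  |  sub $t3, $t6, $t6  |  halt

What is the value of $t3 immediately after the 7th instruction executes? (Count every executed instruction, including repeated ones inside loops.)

after li $t6, 28: $t6=28
after li $t3, 5: $t3=5
after neg $t6: $t6=-(28)=-28
after sll $t3, $t3, 3: $t3=5<<3=40
sw $t6, (0) → M[0]=-28
after sll $t6, $t3, 1: $t6=40<<1=80
after and $t6, $t6, $t3: $t6=80&40=0
After step 7: $t3 = 40.

40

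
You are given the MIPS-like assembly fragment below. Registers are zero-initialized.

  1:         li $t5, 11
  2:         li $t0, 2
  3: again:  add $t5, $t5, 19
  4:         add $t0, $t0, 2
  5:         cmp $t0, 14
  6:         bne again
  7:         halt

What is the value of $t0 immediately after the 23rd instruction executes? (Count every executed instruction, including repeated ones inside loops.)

12

$t5=11
$t0=2
$t5=11+19=30
$t0=2+2=4
cmp $t0, 14  (cmp 4,14)
bne again: taken
$t5=30+19=49
$t0=4+2=6
cmp $t0, 14  (cmp 6,14)
bne again: taken
$t5=49+19=68
$t0=6+2=8
cmp $t0, 14  (cmp 8,14)
bne again: taken
$t5=68+19=87
$t0=8+2=10
cmp $t0, 14  (cmp 10,14)
bne again: taken
$t5=87+19=106
$t0=10+2=12
cmp $t0, 14  (cmp 12,14)
bne again: taken
$t5=106+19=125
After step 23: $t0 = 12.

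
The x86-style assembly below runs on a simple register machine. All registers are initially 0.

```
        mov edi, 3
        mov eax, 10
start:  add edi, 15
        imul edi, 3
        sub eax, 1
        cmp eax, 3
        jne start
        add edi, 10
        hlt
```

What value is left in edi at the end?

after mov edi, 3: edi=3
after mov eax, 10: eax=10
after add edi, 15: edi=3+15=18
after imul edi, 3: edi=18*3=54
after sub eax, 1: eax=10-1=9
cmp eax, 3  (cmp 9,3)
jne start: taken
after add edi, 15: edi=54+15=69
after imul edi, 3: edi=69*3=207
after sub eax, 1: eax=9-1=8
cmp eax, 3  (cmp 8,3)
jne start: taken
after add edi, 15: edi=207+15=222
after imul edi, 3: edi=222*3=666
after sub eax, 1: eax=8-1=7
cmp eax, 3  (cmp 7,3)
jne start: taken
after add edi, 15: edi=666+15=681
after imul edi, 3: edi=681*3=2043
after sub eax, 1: eax=7-1=6
cmp eax, 3  (cmp 6,3)
jne start: taken
after add edi, 15: edi=2043+15=2058
after imul edi, 3: edi=2058*3=6174
after sub eax, 1: eax=6-1=5
cmp eax, 3  (cmp 5,3)
jne start: taken
after add edi, 15: edi=6174+15=6189
after imul edi, 3: edi=6189*3=18567
after sub eax, 1: eax=5-1=4
cmp eax, 3  (cmp 4,3)
jne start: taken
after add edi, 15: edi=18567+15=18582
after imul edi, 3: edi=18582*3=55746
after sub eax, 1: eax=4-1=3
cmp eax, 3  (cmp 3,3)
jne start: not taken
after add edi, 10: edi=55746+10=55756
halt.

55756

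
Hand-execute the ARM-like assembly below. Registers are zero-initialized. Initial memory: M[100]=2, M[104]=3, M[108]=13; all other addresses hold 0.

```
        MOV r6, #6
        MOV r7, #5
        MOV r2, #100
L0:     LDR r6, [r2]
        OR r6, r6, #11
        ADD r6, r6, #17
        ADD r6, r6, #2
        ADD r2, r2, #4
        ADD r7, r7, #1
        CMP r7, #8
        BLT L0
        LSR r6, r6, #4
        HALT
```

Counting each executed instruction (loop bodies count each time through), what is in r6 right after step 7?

30

MOV r6, #6 → r6=6
MOV r7, #5 → r7=5
MOV r2, #100 → r2=100
LDR r6, [r2] → r6=M[100]=2
OR r6, r6, #11 → r6=2|11=11
ADD r6, r6, #17 → r6=11+17=28
ADD r6, r6, #2 → r6=28+2=30
After step 7: r6 = 30.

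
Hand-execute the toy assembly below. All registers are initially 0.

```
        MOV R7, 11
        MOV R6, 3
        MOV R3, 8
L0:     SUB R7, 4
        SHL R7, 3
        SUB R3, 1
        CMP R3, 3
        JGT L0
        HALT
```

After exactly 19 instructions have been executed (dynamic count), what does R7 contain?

after MOV R7, 11: R7=11
after MOV R6, 3: R6=3
after MOV R3, 8: R3=8
after SUB R7, 4: R7=11-4=7
after SHL R7, 3: R7=7<<3=56
after SUB R3, 1: R3=8-1=7
CMP R3, 3  (cmp 7,3)
JGT L0: taken
after SUB R7, 4: R7=56-4=52
after SHL R7, 3: R7=52<<3=416
after SUB R3, 1: R3=7-1=6
CMP R3, 3  (cmp 6,3)
JGT L0: taken
after SUB R7, 4: R7=416-4=412
after SHL R7, 3: R7=412<<3=3296
after SUB R3, 1: R3=6-1=5
CMP R3, 3  (cmp 5,3)
JGT L0: taken
after SUB R7, 4: R7=3296-4=3292
After step 19: R7 = 3292.

3292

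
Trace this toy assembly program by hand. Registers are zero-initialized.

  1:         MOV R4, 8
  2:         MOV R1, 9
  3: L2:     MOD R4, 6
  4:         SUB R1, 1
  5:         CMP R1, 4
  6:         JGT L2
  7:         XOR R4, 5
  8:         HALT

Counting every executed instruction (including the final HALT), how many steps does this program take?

MOV R4, 8 → R4=8
MOV R1, 9 → R1=9
MOD R4, 6 → R4=8%6=2
SUB R1, 1 → R1=9-1=8
CMP R1, 4  (cmp 8,4)
JGT L2: taken
MOD R4, 6 → R4=2%6=2
SUB R1, 1 → R1=8-1=7
CMP R1, 4  (cmp 7,4)
JGT L2: taken
MOD R4, 6 → R4=2%6=2
SUB R1, 1 → R1=7-1=6
CMP R1, 4  (cmp 6,4)
JGT L2: taken
MOD R4, 6 → R4=2%6=2
SUB R1, 1 → R1=6-1=5
CMP R1, 4  (cmp 5,4)
JGT L2: taken
MOD R4, 6 → R4=2%6=2
SUB R1, 1 → R1=5-1=4
CMP R1, 4  (cmp 4,4)
JGT L2: not taken
XOR R4, 5 → R4=2^5=7
halt.
Total executed instructions: 24.

24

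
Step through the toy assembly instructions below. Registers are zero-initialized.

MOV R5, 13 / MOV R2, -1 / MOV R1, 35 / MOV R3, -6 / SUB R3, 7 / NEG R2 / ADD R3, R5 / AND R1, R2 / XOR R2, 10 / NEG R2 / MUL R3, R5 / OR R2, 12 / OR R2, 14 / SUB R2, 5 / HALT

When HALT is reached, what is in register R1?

1

MOV R5, 13 → R5=13
MOV R2, -1 → R2=-1
MOV R1, 35 → R1=35
MOV R3, -6 → R3=-6
SUB R3, 7 → R3=(-6)-7=-13
NEG R2 → R2=-(-1)=1
ADD R3, R5 → R3=(-13)+13=0
AND R1, R2 → R1=35&1=1
XOR R2, 10 → R2=1^10=11
NEG R2 → R2=-(11)=-11
MUL R3, R5 → R3=0*13=0
OR R2, 12 → R2=(-11)|12=-3
OR R2, 14 → R2=(-3)|14=-1
SUB R2, 5 → R2=(-1)-5=-6
halt.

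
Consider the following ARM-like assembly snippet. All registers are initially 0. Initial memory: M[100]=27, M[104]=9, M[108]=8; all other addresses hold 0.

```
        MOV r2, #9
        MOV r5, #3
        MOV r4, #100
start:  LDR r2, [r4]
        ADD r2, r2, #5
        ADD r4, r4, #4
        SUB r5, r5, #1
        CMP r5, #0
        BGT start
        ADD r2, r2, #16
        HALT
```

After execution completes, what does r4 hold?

after MOV r2, #9: r2=9
after MOV r5, #3: r5=3
after MOV r4, #100: r4=100
after LDR r2, [r4]: r2=M[100]=27
after ADD r2, r2, #5: r2=27+5=32
after ADD r4, r4, #4: r4=100+4=104
after SUB r5, r5, #1: r5=3-1=2
CMP r5, #0  (cmp 2,0)
BGT start: taken
after LDR r2, [r4]: r2=M[104]=9
after ADD r2, r2, #5: r2=9+5=14
after ADD r4, r4, #4: r4=104+4=108
after SUB r5, r5, #1: r5=2-1=1
CMP r5, #0  (cmp 1,0)
BGT start: taken
after LDR r2, [r4]: r2=M[108]=8
after ADD r2, r2, #5: r2=8+5=13
after ADD r4, r4, #4: r4=108+4=112
after SUB r5, r5, #1: r5=1-1=0
CMP r5, #0  (cmp 0,0)
BGT start: not taken
after ADD r2, r2, #16: r2=13+16=29
halt.

112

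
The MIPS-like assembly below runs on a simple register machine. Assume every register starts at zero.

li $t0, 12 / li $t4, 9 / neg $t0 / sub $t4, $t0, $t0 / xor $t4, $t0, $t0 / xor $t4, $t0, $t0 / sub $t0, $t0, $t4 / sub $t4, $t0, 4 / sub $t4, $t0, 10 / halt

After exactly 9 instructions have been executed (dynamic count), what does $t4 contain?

after li $t0, 12: $t0=12
after li $t4, 9: $t4=9
after neg $t0: $t0=-(12)=-12
after sub $t4, $t0, $t0: $t4=(-12)-(-12)=0
after xor $t4, $t0, $t0: $t4=(-12)^(-12)=0
after xor $t4, $t0, $t0: $t4=(-12)^(-12)=0
after sub $t0, $t0, $t4: $t0=(-12)-0=-12
after sub $t4, $t0, 4: $t4=(-12)-4=-16
after sub $t4, $t0, 10: $t4=(-12)-10=-22
After step 9: $t4 = -22.

-22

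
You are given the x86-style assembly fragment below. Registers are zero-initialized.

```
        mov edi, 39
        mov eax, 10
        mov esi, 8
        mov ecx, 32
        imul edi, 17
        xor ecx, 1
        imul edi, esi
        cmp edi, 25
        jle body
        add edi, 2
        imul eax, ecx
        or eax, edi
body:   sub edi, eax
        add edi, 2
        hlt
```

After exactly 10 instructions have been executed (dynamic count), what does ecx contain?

mov edi, 39 → edi=39
mov eax, 10 → eax=10
mov esi, 8 → esi=8
mov ecx, 32 → ecx=32
imul edi, 17 → edi=39*17=663
xor ecx, 1 → ecx=32^1=33
imul edi, esi → edi=663*8=5304
cmp edi, 25  (cmp 5304,25)
jle body: not taken
add edi, 2 → edi=5304+2=5306
After step 10: ecx = 33.

33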